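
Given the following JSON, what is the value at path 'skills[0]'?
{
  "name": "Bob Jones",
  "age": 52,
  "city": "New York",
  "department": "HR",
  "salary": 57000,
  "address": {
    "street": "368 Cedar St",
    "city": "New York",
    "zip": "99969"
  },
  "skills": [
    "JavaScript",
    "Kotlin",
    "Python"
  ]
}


Query: skills[0]
Path: skills -> first element
Value: JavaScript

JavaScript


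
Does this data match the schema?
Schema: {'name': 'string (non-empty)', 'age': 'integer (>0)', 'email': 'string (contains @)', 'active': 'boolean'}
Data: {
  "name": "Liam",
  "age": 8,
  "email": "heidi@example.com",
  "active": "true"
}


Validating each field against schema:
  name: OK (non-empty string)
  age: OK (positive integer)
  email: OK (string with @)
  active: FAIL ("true" is not a boolean)

Result: INVALID (1 error: active)

INVALID (1 error: active)


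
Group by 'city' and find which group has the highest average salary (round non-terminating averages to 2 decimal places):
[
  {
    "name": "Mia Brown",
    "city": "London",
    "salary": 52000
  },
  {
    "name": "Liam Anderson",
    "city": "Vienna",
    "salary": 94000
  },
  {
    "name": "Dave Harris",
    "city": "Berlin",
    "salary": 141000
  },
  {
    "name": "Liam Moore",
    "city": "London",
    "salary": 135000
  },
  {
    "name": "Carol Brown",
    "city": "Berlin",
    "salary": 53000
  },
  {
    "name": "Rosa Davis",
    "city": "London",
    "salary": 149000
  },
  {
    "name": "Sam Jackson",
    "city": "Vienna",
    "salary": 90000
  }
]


Group by: city

Groups:
  Berlin: 2 people, avg salary = 194000/2 = $97000
  London: 3 people, avg salary = 336000/3 = $112000
  Vienna: 2 people, avg salary = 184000/2 = $92000

Highest average salary: London ($112000)

London ($112000)


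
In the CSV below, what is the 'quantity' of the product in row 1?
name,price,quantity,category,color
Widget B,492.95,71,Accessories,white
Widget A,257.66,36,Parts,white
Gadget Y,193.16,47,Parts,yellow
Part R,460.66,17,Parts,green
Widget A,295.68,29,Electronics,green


Query: Row 1 ('Widget B'), column 'quantity'
Value: 71

71


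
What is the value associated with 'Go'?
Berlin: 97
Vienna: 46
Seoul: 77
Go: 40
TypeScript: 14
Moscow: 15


Looking up key 'Go'
Value: 40

40


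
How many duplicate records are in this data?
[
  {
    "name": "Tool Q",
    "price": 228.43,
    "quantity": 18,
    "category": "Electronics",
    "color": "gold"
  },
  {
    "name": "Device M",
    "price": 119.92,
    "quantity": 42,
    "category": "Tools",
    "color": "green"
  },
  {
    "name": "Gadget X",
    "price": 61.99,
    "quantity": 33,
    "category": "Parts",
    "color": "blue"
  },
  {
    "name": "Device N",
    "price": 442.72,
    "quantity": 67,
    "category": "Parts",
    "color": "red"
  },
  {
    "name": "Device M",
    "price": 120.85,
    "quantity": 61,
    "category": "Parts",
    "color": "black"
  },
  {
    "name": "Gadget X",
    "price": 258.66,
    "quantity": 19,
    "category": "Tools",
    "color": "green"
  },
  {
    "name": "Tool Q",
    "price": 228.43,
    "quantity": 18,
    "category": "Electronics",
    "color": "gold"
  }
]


Checking 7 records for duplicates:

  Row 1: Tool Q ($228.43, qty 18)
  Row 2: Device M ($119.92, qty 42)
  Row 3: Gadget X ($61.99, qty 33)
  Row 4: Device N ($442.72, qty 67)
  Row 5: Device M ($120.85, qty 61)
  Row 6: Gadget X ($258.66, qty 19)
  Row 7: Tool Q ($228.43, qty 18) <-- DUPLICATE

Duplicates found: 1
Unique records: 6

1 duplicates, 6 unique


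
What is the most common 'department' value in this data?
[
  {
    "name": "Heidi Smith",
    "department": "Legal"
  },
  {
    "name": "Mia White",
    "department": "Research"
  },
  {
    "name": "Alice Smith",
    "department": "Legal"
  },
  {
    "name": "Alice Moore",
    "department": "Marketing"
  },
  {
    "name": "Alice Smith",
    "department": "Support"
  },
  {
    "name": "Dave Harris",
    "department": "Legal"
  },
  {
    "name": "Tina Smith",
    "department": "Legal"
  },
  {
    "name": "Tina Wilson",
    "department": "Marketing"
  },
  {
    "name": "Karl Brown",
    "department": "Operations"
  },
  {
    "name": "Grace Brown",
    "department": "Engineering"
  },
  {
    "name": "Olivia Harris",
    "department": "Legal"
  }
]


Counting 'department' values across 11 records:

  Legal: 5 #####
  Marketing: 2 ##
  Research: 1 #
  Support: 1 #
  Operations: 1 #
  Engineering: 1 #

Most common: Legal (5 times)

Legal (5 times)


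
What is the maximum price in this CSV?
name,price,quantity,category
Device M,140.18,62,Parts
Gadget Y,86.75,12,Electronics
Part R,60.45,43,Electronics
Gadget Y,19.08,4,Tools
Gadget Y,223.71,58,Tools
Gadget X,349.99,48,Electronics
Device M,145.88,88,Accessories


Computing maximum price:
Values: [140.18, 86.75, 60.45, 19.08, 223.71, 349.99, 145.88]
Max = 349.99

349.99


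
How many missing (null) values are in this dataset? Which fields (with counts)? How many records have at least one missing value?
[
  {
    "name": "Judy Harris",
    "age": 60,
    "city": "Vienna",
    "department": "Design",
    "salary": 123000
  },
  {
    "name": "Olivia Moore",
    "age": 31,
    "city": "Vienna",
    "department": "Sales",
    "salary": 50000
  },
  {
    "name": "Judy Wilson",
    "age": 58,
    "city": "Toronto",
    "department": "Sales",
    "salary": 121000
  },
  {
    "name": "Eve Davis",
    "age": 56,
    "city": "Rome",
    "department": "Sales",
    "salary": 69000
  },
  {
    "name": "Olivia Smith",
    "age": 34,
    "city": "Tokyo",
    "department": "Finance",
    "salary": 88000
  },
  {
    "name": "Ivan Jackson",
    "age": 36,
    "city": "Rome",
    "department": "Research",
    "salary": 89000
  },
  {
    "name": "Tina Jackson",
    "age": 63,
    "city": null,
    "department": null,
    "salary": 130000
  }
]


Checking for missing (null) values in 7 records:

  Judy Harris: complete
  Olivia Moore: complete
  Judy Wilson: complete
  Eve Davis: complete
  Olivia Smith: complete
  Ivan Jackson: complete
  Tina Jackson: city, department

Per field:
  name: 0 missing
  age: 0 missing
  city: 1 missing
  department: 1 missing
  salary: 0 missing

Total missing values: 2
Records with any missing: 1

2 missing values (city: 1, department: 1); 1 incomplete records


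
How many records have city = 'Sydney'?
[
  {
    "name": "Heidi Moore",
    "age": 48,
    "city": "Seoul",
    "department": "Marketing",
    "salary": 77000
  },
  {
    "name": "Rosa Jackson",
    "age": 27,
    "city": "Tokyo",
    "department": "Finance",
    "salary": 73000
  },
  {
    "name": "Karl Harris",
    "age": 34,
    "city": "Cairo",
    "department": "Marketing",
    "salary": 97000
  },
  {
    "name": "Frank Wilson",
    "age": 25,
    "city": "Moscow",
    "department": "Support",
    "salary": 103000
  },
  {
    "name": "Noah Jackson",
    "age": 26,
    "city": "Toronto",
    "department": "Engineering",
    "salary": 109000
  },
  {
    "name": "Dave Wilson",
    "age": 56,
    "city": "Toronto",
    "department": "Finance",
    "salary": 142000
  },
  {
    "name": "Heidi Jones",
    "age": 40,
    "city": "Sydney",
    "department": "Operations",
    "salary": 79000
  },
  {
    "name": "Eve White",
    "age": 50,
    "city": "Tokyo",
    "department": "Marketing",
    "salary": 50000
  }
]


Data: 8 records
Condition: city = 'Sydney'

Checking each record:
  Heidi Moore: Seoul
  Rosa Jackson: Tokyo
  Karl Harris: Cairo
  Frank Wilson: Moscow
  Noah Jackson: Toronto
  Dave Wilson: Toronto
  Heidi Jones: Sydney MATCH
  Eve White: Tokyo

Count: 1

1


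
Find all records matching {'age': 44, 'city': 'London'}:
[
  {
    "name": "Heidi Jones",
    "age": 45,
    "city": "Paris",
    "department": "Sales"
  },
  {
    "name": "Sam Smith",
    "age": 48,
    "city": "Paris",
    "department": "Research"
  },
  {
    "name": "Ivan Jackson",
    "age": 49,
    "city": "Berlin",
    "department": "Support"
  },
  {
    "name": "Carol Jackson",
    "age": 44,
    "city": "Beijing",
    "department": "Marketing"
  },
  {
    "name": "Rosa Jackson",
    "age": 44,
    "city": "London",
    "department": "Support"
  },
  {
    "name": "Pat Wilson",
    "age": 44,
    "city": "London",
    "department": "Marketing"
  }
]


Search criteria: {'age': 44, 'city': 'London'}

Checking 6 records:
  Heidi Jones: {age: 45, city: Paris}
  Sam Smith: {age: 48, city: Paris}
  Ivan Jackson: {age: 49, city: Berlin}
  Carol Jackson: {age: 44, city: Beijing}
  Rosa Jackson: {age: 44, city: London} <-- MATCH
  Pat Wilson: {age: 44, city: London} <-- MATCH

Matches: ["Rosa Jackson", "Pat Wilson"]

["Rosa Jackson", "Pat Wilson"]


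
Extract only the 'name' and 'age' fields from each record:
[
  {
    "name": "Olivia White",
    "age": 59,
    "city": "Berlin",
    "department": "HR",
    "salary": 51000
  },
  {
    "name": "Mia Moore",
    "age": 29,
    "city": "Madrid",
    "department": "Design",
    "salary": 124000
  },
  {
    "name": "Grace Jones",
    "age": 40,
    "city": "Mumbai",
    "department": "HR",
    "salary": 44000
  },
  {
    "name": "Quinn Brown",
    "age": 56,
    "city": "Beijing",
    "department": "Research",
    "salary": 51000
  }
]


Original: 4 records with fields: name, age, city, department, salary
Keep: ['name', 'age']
Drop: ['city', 'department', 'salary']
Result: 4 records, 2 fields each

[
  {
    "name": "Olivia White",
    "age": 59
  },
  {
    "name": "Mia Moore",
    "age": 29
  },
  {
    "name": "Grace Jones",
    "age": 40
  },
  {
    "name": "Quinn Brown",
    "age": 56
  }
]


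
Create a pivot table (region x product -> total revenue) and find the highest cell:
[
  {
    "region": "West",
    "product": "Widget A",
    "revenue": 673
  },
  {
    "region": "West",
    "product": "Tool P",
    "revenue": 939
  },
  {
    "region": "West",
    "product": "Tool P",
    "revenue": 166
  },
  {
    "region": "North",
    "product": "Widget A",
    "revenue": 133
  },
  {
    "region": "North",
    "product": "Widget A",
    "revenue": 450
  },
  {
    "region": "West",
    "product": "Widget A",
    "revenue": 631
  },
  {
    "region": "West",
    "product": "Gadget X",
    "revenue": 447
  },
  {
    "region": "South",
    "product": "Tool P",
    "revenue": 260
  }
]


Pivot: region (rows) x product (columns) -> total revenue

     Gadget X      Tool P        Widget A    
North            0             0           583  
South            0           260             0  
West           447          1105          1304  

Highest: West / Widget A = $1304

West / Widget A = $1304


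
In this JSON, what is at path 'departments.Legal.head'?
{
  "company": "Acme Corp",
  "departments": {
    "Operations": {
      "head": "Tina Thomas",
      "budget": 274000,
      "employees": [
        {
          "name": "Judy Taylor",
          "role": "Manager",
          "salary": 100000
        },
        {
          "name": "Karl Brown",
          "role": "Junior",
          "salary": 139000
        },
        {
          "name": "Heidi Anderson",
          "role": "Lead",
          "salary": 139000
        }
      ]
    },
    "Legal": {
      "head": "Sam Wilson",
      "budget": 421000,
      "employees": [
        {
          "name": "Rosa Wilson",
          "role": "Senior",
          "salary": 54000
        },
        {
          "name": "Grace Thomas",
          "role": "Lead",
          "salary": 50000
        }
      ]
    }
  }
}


Path: departments.Legal.head

Navigate:
  -> departments
  -> Legal
  -> head = 'Sam Wilson'

Sam Wilson


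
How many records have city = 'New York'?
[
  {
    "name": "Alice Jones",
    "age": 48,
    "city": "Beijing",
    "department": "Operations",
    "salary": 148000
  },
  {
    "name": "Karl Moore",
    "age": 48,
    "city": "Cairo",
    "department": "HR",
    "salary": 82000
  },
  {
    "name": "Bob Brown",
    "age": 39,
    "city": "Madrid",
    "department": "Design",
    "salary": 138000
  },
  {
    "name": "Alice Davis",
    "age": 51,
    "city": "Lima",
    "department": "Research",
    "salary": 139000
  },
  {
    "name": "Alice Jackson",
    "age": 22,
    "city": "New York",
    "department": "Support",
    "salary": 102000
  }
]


Data: 5 records
Condition: city = 'New York'

Checking each record:
  Alice Jones: Beijing
  Karl Moore: Cairo
  Bob Brown: Madrid
  Alice Davis: Lima
  Alice Jackson: New York MATCH

Count: 1

1


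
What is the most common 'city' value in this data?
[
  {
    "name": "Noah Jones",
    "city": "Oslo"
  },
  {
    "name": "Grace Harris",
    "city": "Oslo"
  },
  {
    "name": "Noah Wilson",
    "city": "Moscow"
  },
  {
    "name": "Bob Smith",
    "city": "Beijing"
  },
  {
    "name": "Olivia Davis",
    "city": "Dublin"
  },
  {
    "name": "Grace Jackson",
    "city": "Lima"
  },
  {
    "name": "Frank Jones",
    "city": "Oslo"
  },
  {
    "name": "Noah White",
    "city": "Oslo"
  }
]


Counting 'city' values across 8 records:

  Oslo: 4 ####
  Moscow: 1 #
  Beijing: 1 #
  Dublin: 1 #
  Lima: 1 #

Most common: Oslo (4 times)

Oslo (4 times)


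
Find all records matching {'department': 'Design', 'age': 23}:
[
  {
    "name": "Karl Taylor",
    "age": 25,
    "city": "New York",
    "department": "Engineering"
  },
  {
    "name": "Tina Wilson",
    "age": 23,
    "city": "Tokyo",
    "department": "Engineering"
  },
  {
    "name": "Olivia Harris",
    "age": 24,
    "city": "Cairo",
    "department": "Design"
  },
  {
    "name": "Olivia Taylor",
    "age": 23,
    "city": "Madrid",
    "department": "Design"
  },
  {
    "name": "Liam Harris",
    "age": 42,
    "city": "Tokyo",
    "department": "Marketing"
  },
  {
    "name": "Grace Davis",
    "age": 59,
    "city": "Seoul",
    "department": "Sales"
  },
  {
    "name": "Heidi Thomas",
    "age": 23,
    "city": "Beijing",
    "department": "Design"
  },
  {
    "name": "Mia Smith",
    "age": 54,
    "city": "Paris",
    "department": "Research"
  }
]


Search criteria: {'department': 'Design', 'age': 23}

Checking 8 records:
  Karl Taylor: {department: Engineering, age: 25}
  Tina Wilson: {department: Engineering, age: 23}
  Olivia Harris: {department: Design, age: 24}
  Olivia Taylor: {department: Design, age: 23} <-- MATCH
  Liam Harris: {department: Marketing, age: 42}
  Grace Davis: {department: Sales, age: 59}
  Heidi Thomas: {department: Design, age: 23} <-- MATCH
  Mia Smith: {department: Research, age: 54}

Matches: ["Olivia Taylor", "Heidi Thomas"]

["Olivia Taylor", "Heidi Thomas"]


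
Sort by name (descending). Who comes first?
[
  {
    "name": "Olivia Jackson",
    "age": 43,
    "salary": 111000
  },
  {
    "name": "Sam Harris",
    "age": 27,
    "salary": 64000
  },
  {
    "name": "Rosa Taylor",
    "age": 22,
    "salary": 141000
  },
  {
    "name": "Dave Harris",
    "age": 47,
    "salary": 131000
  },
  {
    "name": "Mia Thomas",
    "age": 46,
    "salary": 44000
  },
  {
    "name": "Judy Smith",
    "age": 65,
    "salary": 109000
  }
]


Sort by: name (descending)

Sorted order:
  1. Sam Harris (name = Sam Harris)
  2. Rosa Taylor (name = Rosa Taylor)
  3. Olivia Jackson (name = Olivia Jackson)
  4. Mia Thomas (name = Mia Thomas)
  5. Judy Smith (name = Judy Smith)
  6. Dave Harris (name = Dave Harris)

First: Sam Harris

Sam Harris


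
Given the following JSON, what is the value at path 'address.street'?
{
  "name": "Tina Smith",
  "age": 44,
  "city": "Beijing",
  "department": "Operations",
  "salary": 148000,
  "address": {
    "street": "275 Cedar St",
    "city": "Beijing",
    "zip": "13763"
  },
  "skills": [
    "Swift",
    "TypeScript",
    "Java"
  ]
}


Query: address.street
Path: address -> street
Value: 275 Cedar St

275 Cedar St


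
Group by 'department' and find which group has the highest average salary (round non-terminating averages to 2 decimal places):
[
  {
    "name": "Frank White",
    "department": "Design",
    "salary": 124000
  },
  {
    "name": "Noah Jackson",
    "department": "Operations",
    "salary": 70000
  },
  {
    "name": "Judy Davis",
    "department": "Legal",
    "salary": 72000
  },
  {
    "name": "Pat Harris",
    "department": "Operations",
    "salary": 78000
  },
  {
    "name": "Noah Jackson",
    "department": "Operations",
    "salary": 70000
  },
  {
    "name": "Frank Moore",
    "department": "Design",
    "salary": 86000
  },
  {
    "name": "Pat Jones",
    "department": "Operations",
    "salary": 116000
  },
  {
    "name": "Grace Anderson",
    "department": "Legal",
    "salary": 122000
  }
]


Group by: department

Groups:
  Design: 2 people, avg salary = 210000/2 = $105000
  Legal: 2 people, avg salary = 194000/2 = $97000
  Operations: 4 people, avg salary = 334000/4 = $83500

Highest average salary: Design ($105000)

Design ($105000)


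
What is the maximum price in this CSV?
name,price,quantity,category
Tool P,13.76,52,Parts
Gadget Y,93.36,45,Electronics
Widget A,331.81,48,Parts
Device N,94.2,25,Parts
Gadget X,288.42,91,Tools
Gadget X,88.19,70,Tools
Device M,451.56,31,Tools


Computing maximum price:
Values: [13.76, 93.36, 331.81, 94.2, 288.42, 88.19, 451.56]
Max = 451.56

451.56


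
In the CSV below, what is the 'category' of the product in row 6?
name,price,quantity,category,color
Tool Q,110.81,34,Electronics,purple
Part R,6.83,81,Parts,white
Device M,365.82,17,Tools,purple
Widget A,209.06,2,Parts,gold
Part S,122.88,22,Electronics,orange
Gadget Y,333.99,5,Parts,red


Query: Row 6 ('Gadget Y'), column 'category'
Value: Parts

Parts


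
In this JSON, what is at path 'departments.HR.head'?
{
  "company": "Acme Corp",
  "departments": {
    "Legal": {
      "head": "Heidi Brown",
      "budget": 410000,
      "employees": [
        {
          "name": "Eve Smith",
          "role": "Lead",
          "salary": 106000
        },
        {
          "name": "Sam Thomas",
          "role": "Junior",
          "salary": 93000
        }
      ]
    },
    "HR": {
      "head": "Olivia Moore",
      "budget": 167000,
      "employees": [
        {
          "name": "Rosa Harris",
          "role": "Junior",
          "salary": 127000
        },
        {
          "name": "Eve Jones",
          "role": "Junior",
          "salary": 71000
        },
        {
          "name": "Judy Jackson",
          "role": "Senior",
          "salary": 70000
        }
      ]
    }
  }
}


Path: departments.HR.head

Navigate:
  -> departments
  -> HR
  -> head = 'Olivia Moore'

Olivia Moore


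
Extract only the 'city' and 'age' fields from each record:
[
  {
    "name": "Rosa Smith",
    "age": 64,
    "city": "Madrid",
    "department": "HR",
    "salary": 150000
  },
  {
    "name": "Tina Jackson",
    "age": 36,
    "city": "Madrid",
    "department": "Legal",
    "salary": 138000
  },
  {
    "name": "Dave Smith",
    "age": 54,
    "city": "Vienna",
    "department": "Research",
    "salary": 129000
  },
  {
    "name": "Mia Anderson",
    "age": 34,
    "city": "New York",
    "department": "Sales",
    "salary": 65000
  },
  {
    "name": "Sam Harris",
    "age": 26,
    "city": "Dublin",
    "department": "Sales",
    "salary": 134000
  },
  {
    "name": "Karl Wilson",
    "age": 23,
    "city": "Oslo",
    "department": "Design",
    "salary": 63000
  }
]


Original: 6 records with fields: name, age, city, department, salary
Keep: ['city', 'age']
Drop: ['name', 'department', 'salary']
Result: 6 records, 2 fields each

[
  {
    "city": "Madrid",
    "age": 64
  },
  {
    "city": "Madrid",
    "age": 36
  },
  {
    "city": "Vienna",
    "age": 54
  },
  {
    "city": "New York",
    "age": 34
  },
  {
    "city": "Dublin",
    "age": 26
  },
  {
    "city": "Oslo",
    "age": 23
  }
]


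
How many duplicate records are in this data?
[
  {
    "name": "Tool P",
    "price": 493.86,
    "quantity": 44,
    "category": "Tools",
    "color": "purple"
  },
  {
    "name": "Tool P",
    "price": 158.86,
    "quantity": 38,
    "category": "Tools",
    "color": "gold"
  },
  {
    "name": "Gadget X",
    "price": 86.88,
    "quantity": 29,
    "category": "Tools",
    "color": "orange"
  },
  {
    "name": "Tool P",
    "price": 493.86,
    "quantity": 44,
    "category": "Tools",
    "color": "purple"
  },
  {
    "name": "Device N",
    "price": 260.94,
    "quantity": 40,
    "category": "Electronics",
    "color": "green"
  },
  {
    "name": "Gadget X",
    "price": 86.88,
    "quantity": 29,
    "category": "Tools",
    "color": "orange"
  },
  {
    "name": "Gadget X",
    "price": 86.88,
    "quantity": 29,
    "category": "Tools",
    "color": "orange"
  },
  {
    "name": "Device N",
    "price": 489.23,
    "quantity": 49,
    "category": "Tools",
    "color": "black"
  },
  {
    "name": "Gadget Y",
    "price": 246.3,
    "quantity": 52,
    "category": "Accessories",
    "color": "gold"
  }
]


Checking 9 records for duplicates:

  Row 1: Tool P ($493.86, qty 44)
  Row 2: Tool P ($158.86, qty 38)
  Row 3: Gadget X ($86.88, qty 29)
  Row 4: Tool P ($493.86, qty 44) <-- DUPLICATE
  Row 5: Device N ($260.94, qty 40)
  Row 6: Gadget X ($86.88, qty 29) <-- DUPLICATE
  Row 7: Gadget X ($86.88, qty 29) <-- DUPLICATE
  Row 8: Device N ($489.23, qty 49)
  Row 9: Gadget Y ($246.3, qty 52)

Duplicates found: 3
Unique records: 6

3 duplicates, 6 unique


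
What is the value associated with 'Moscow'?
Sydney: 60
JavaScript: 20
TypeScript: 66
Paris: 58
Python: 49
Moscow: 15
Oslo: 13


Looking up key 'Moscow'
Value: 15

15


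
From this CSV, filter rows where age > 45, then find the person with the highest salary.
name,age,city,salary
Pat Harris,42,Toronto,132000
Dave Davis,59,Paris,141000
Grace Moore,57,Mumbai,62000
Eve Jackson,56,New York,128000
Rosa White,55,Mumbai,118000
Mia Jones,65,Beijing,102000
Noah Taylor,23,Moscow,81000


Filter: age > 45
Sort by: salary (descending)

Filtered records (5):
  Dave Davis, age 59, salary $141000
  Eve Jackson, age 56, salary $128000
  Rosa White, age 55, salary $118000
  Mia Jones, age 65, salary $102000
  Grace Moore, age 57, salary $62000

Highest salary: Dave Davis ($141000)

Dave Davis


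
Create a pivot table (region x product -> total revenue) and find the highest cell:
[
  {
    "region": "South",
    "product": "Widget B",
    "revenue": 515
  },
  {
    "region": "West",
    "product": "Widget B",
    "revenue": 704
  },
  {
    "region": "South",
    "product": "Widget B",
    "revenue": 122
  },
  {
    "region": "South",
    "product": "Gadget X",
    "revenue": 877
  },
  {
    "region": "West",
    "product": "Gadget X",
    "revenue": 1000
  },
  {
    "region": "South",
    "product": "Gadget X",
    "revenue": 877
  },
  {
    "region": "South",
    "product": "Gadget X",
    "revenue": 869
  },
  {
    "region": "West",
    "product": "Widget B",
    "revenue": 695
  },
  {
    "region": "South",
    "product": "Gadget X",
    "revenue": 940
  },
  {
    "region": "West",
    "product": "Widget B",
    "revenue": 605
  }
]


Pivot: region (rows) x product (columns) -> total revenue

     Gadget X      Widget B    
South         3563           637  
West          1000          2004  

Highest: South / Gadget X = $3563

South / Gadget X = $3563


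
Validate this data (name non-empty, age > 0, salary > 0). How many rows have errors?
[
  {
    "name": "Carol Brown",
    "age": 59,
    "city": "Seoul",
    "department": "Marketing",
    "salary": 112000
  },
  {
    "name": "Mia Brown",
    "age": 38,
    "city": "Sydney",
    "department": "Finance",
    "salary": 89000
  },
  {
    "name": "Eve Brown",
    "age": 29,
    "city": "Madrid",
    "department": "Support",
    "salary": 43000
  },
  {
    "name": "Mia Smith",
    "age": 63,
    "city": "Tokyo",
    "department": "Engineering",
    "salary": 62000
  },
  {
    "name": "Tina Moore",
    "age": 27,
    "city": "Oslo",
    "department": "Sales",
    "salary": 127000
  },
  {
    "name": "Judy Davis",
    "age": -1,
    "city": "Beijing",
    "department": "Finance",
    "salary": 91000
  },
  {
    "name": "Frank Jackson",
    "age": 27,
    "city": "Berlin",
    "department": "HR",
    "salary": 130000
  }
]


Validating 7 records:
Rules: name non-empty, age > 0, salary > 0

  Row 1 (Carol Brown): OK
  Row 2 (Mia Brown): OK
  Row 3 (Eve Brown): OK
  Row 4 (Mia Smith): OK
  Row 5 (Tina Moore): OK
  Row 6 (Judy Davis): negative age: -1
  Row 7 (Frank Jackson): OK

Total errors: 1

1 errors


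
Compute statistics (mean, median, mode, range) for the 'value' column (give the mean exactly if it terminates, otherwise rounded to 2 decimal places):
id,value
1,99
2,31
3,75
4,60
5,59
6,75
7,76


Data: [99, 31, 75, 60, 59, 75, 76]
Count: 7
Sum: 475
Mean: 475/7 ≈ 67.86 (rounded to 2 decimal places)
Sorted: [31, 59, 60, 75, 75, 76, 99]
Median: 75.0
Mode: 75 (2 times)
Range: 99 - 31 = 68
Min: 31, Max: 99

mean≈67.86, median=75.0, mode=75, range=68


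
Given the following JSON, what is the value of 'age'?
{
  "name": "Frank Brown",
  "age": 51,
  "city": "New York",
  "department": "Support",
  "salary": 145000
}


Looking up field 'age'
Value: 51

51


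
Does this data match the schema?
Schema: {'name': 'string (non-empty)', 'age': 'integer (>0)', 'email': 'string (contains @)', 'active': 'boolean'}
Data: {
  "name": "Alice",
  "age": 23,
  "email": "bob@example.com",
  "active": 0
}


Validating each field against schema:
  name: OK (non-empty string)
  age: OK (positive integer)
  email: OK (string with @)
  active: FAIL (0 is not a boolean)

Result: INVALID (1 error: active)

INVALID (1 error: active)


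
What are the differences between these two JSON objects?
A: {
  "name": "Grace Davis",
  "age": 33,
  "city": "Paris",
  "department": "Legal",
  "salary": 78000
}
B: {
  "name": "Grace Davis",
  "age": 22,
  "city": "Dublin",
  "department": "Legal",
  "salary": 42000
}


Comparing each field (in key order):
  name: same
  age: DIFFERENT
  city: DIFFERENT
  department: same
  salary: DIFFERENT
Differences:
  age: 33 -> 22
  city: Paris -> Dublin
  salary: 78000 -> 42000

3 field(s) changed

3 changes: age, city, salary


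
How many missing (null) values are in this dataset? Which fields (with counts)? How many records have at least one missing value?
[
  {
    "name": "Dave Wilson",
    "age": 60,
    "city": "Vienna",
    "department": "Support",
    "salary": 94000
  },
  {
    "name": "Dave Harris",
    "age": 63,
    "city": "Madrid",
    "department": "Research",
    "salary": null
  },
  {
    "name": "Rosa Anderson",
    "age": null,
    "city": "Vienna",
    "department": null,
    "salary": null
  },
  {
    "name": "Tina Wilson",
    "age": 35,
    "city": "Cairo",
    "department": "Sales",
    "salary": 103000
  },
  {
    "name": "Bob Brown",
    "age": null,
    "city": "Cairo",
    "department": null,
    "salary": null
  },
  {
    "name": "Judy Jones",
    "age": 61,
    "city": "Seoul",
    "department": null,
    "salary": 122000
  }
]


Checking for missing (null) values in 6 records:

  Dave Wilson: complete
  Dave Harris: salary
  Rosa Anderson: age, department, salary
  Tina Wilson: complete
  Bob Brown: age, department, salary
  Judy Jones: department

Per field:
  name: 0 missing
  age: 2 missing
  city: 0 missing
  department: 3 missing
  salary: 3 missing

Total missing values: 8
Records with any missing: 4

8 missing values (age: 2, department: 3, salary: 3); 4 incomplete records


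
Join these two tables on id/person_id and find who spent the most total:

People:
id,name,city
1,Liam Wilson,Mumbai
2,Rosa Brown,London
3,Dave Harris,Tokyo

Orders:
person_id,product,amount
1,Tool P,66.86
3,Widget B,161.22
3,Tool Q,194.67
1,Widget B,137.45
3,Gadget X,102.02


Join on: people.id = orders.person_id

Joined rows:
  Liam Wilson (Mumbai) bought Tool P for $66.86
  Dave Harris (Tokyo) bought Widget B for $161.22
  Dave Harris (Tokyo) bought Tool Q for $194.67
  Liam Wilson (Mumbai) bought Widget B for $137.45
  Dave Harris (Tokyo) bought Gadget X for $102.02

Total per person:
  Dave Harris: $457.91
  Liam Wilson: $204.31

Top spender: Dave Harris ($457.91)

Dave Harris ($457.91)


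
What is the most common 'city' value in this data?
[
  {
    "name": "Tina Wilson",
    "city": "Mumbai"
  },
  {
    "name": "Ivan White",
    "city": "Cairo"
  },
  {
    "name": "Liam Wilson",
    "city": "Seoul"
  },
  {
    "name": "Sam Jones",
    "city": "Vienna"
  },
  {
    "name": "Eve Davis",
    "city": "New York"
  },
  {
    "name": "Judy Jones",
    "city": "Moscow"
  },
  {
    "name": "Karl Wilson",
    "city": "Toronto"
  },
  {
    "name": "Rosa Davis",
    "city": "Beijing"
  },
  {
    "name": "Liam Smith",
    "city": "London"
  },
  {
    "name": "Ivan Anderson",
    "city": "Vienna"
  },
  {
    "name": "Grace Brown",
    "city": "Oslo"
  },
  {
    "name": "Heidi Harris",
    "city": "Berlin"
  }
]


Counting 'city' values across 12 records:

  Vienna: 2 ##
  Mumbai: 1 #
  Cairo: 1 #
  Seoul: 1 #
  New York: 1 #
  Moscow: 1 #
  Toronto: 1 #
  Beijing: 1 #
  London: 1 #
  Oslo: 1 #
  Berlin: 1 #

Most common: Vienna (2 times)

Vienna (2 times)


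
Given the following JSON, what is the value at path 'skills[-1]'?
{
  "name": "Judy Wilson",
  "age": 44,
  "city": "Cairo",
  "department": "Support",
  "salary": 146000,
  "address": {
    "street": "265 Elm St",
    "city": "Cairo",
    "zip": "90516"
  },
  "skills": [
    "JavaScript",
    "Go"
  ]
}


Query: skills[-1]
Path: skills -> last element
Value: Go

Go


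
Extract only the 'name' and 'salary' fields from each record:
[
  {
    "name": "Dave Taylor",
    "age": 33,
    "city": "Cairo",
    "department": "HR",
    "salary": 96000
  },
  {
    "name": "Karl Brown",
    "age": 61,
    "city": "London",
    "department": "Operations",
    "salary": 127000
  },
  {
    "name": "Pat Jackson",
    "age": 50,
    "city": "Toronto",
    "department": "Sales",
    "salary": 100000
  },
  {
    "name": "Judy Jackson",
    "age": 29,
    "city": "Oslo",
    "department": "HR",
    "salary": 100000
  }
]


Original: 4 records with fields: name, age, city, department, salary
Keep: ['name', 'salary']
Drop: ['age', 'city', 'department']
Result: 4 records, 2 fields each

[
  {
    "name": "Dave Taylor",
    "salary": 96000
  },
  {
    "name": "Karl Brown",
    "salary": 127000
  },
  {
    "name": "Pat Jackson",
    "salary": 100000
  },
  {
    "name": "Judy Jackson",
    "salary": 100000
  }
]


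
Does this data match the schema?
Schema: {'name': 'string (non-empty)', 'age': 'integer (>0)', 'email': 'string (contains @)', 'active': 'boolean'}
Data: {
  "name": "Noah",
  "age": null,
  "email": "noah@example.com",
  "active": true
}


Validating each field against schema:
  name: OK (non-empty string)
  age: FAIL (null is not an integer)
  email: OK (string with @)
  active: OK (boolean)

Result: INVALID (1 error: age)

INVALID (1 error: age)


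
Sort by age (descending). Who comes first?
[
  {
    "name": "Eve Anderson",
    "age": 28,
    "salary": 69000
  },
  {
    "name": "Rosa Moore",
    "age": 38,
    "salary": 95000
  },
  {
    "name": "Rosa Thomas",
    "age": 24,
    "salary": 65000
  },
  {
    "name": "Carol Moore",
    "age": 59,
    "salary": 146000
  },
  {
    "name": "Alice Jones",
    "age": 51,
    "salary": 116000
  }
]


Sort by: age (descending)

Sorted order:
  1. Carol Moore (age = 59)
  2. Alice Jones (age = 51)
  3. Rosa Moore (age = 38)
  4. Eve Anderson (age = 28)
  5. Rosa Thomas (age = 24)

First: Carol Moore

Carol Moore


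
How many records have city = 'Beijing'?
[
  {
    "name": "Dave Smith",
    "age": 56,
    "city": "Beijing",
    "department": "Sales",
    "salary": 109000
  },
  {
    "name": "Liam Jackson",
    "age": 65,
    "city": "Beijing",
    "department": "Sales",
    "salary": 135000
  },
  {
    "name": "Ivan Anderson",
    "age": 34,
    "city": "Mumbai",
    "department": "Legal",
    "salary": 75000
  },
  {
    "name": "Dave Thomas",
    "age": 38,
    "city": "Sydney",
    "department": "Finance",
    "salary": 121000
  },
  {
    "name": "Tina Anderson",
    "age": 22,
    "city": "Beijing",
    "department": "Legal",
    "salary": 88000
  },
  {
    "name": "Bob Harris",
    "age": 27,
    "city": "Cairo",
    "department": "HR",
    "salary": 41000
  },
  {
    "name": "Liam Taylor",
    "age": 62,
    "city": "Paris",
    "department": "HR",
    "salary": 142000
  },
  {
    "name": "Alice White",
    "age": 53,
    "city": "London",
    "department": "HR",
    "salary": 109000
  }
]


Data: 8 records
Condition: city = 'Beijing'

Checking each record:
  Dave Smith: Beijing MATCH
  Liam Jackson: Beijing MATCH
  Ivan Anderson: Mumbai
  Dave Thomas: Sydney
  Tina Anderson: Beijing MATCH
  Bob Harris: Cairo
  Liam Taylor: Paris
  Alice White: London

Count: 3

3


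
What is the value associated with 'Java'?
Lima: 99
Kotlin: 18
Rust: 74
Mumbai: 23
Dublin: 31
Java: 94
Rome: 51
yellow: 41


Looking up key 'Java'
Value: 94

94


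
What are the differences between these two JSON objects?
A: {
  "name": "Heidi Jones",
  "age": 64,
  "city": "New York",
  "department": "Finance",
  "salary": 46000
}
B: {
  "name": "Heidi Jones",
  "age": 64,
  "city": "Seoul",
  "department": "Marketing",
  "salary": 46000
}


Comparing each field (in key order):
  name: same
  age: same
  city: DIFFERENT
  department: DIFFERENT
  salary: same
Differences:
  city: New York -> Seoul
  department: Finance -> Marketing

2 field(s) changed

2 changes: city, department


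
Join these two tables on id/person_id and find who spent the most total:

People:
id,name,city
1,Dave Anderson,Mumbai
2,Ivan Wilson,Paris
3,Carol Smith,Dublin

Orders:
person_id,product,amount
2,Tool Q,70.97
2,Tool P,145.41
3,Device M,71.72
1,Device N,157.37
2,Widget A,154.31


Join on: people.id = orders.person_id

Joined rows:
  Ivan Wilson (Paris) bought Tool Q for $70.97
  Ivan Wilson (Paris) bought Tool P for $145.41
  Carol Smith (Dublin) bought Device M for $71.72
  Dave Anderson (Mumbai) bought Device N for $157.37
  Ivan Wilson (Paris) bought Widget A for $154.31

Total per person:
  Ivan Wilson: $370.69
  Dave Anderson: $157.37
  Carol Smith: $71.72

Top spender: Ivan Wilson ($370.69)

Ivan Wilson ($370.69)


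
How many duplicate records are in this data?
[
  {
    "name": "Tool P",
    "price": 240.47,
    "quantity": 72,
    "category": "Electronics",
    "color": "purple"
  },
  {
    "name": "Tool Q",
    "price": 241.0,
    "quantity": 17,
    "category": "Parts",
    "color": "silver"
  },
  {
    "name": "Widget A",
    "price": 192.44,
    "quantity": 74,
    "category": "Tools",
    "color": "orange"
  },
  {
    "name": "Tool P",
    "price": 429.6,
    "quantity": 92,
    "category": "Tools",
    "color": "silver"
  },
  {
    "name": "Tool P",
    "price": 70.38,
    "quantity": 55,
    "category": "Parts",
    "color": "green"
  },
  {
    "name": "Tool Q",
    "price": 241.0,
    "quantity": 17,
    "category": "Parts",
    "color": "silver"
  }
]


Checking 6 records for duplicates:

  Row 1: Tool P ($240.47, qty 72)
  Row 2: Tool Q ($241.0, qty 17)
  Row 3: Widget A ($192.44, qty 74)
  Row 4: Tool P ($429.6, qty 92)
  Row 5: Tool P ($70.38, qty 55)
  Row 6: Tool Q ($241.0, qty 17) <-- DUPLICATE

Duplicates found: 1
Unique records: 5

1 duplicates, 5 unique


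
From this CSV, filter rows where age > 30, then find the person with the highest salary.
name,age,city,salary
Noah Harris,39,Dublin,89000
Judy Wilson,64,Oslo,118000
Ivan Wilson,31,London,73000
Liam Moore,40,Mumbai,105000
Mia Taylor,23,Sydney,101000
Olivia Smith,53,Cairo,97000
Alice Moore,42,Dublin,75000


Filter: age > 30
Sort by: salary (descending)

Filtered records (6):
  Judy Wilson, age 64, salary $118000
  Liam Moore, age 40, salary $105000
  Olivia Smith, age 53, salary $97000
  Noah Harris, age 39, salary $89000
  Alice Moore, age 42, salary $75000
  Ivan Wilson, age 31, salary $73000

Highest salary: Judy Wilson ($118000)

Judy Wilson


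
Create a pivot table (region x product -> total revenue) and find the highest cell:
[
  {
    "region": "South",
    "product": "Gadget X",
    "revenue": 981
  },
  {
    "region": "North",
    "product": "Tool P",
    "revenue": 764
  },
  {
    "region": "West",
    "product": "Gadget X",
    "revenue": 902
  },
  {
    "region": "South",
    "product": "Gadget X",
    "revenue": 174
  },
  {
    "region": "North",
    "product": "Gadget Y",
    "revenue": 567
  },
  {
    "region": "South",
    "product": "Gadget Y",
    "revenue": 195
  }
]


Pivot: region (rows) x product (columns) -> total revenue

     Gadget X      Gadget Y      Tool P      
North            0           567           764  
South         1155           195             0  
West           902             0             0  

Highest: South / Gadget X = $1155

South / Gadget X = $1155


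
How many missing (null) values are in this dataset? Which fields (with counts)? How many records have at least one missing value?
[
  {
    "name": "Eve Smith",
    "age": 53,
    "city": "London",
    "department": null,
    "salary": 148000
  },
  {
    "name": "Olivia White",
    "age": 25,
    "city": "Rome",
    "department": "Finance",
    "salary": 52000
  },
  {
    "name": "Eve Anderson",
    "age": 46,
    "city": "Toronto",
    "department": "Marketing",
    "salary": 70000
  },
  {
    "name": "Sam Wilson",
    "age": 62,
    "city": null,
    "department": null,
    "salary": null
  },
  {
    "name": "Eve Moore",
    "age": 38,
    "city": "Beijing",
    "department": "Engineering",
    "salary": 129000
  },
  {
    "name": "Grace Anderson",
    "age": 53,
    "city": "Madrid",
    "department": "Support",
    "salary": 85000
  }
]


Checking for missing (null) values in 6 records:

  Eve Smith: department
  Olivia White: complete
  Eve Anderson: complete
  Sam Wilson: city, department, salary
  Eve Moore: complete
  Grace Anderson: complete

Per field:
  name: 0 missing
  age: 0 missing
  city: 1 missing
  department: 2 missing
  salary: 1 missing

Total missing values: 4
Records with any missing: 2

4 missing values (city: 1, department: 2, salary: 1); 2 incomplete records


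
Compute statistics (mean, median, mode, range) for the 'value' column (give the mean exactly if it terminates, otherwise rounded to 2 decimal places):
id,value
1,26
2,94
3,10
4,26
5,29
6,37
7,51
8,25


Data: [26, 94, 10, 26, 29, 37, 51, 25]
Count: 8
Sum: 298
Mean: 298/8 = 37.25
Sorted: [10, 25, 26, 26, 29, 37, 51, 94]
Median: 27.5
Mode: 26 (2 times)
Range: 94 - 10 = 84
Min: 10, Max: 94

mean=37.25, median=27.5, mode=26, range=84


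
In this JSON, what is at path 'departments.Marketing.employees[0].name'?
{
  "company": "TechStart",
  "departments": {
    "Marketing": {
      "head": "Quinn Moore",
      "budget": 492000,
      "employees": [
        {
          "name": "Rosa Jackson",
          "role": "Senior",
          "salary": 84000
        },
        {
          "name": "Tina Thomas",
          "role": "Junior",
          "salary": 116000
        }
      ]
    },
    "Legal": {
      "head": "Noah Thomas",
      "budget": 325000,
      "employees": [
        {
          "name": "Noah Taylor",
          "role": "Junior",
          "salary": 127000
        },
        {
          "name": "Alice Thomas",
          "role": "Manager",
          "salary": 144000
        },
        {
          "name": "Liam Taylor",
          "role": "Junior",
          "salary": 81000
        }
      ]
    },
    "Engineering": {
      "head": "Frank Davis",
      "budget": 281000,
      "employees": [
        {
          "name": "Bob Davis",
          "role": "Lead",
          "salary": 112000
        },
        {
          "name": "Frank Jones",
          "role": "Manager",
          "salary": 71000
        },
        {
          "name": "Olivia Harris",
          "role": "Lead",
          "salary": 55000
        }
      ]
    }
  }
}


Path: departments.Marketing.employees[0].name

Navigate:
  -> departments
  -> Marketing
  -> employees[0].name = 'Rosa Jackson'

Rosa Jackson


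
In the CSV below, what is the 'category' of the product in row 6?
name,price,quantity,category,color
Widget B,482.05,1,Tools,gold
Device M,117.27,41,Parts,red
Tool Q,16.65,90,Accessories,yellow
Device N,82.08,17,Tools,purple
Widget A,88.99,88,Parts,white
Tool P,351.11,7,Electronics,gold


Query: Row 6 ('Tool P'), column 'category'
Value: Electronics

Electronics
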